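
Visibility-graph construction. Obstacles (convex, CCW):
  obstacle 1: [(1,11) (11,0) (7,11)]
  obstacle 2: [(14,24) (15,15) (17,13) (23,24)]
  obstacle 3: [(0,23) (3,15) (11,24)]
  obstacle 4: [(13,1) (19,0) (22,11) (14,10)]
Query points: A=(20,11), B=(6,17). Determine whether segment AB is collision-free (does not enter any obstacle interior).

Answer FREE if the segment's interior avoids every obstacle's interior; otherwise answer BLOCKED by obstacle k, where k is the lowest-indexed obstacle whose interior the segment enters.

FREE

Obstacle 1 [(1,11) (11,0) (7,11)]:
  edge (1,11)–(11,0): clear
  edge (11,0)–(7,11): clear
  edge (7,11)–(1,11): clear
  midpoint (13,14) outside
  → clear
Obstacle 2 [(14,24) (15,15) (17,13) (23,24)]:
  edge (14,24)–(15,15): clear
  edge (15,15)–(17,13): clear
  edge (17,13)–(23,24): clear
  edge (23,24)–(14,24): clear
  midpoint (13,14) outside
  → clear
Obstacle 3 [(0,23) (3,15) (11,24)]:
  edge (0,23)–(3,15): clear
  edge (3,15)–(11,24): clear
  edge (11,24)–(0,23): clear
  midpoint (13,14) outside
  → clear
Obstacle 4 [(13,1) (19,0) (22,11) (14,10)]:
  edge (13,1)–(19,0): clear
  edge (19,0)–(22,11): clear
  edge (22,11)–(14,10): clear
  edge (14,10)–(13,1): clear
  midpoint (13,14) outside
  → clear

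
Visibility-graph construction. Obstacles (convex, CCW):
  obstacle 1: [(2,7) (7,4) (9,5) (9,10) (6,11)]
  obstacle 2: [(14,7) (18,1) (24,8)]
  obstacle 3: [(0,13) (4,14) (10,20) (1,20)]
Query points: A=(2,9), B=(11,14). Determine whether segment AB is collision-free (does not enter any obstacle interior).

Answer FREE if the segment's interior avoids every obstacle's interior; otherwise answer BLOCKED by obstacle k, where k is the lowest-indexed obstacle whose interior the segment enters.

FREE

Obstacle 1 [(2,7) (7,4) (9,5) (9,10) (6,11)]:
  edge (2,7)–(7,4): clear
  edge (7,4)–(9,5): clear
  edge (9,5)–(9,10): clear
  edge (9,10)–(6,11): clear
  edge (6,11)–(2,7): clear
  midpoint (13/2,23/2) outside
  → clear
Obstacle 2 [(14,7) (18,1) (24,8)]:
  edge (14,7)–(18,1): clear
  edge (18,1)–(24,8): clear
  edge (24,8)–(14,7): clear
  midpoint (13/2,23/2) outside
  → clear
Obstacle 3 [(0,13) (4,14) (10,20) (1,20)]:
  edge (0,13)–(4,14): clear
  edge (4,14)–(10,20): clear
  edge (10,20)–(1,20): clear
  edge (1,20)–(0,13): clear
  midpoint (13/2,23/2) outside
  → clear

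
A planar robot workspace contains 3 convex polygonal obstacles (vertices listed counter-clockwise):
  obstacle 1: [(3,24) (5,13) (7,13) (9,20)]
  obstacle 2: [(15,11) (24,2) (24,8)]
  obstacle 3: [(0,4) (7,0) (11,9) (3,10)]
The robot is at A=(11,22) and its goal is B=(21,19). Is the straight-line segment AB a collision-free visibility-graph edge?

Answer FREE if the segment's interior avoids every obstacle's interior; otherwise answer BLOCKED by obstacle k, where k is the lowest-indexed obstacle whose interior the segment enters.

Obstacle 1 [(3,24) (5,13) (7,13) (9,20)]:
  edge (3,24)–(5,13): clear
  edge (5,13)–(7,13): clear
  edge (7,13)–(9,20): clear
  edge (9,20)–(3,24): clear
  midpoint (16,41/2) outside
  → clear
Obstacle 2 [(15,11) (24,2) (24,8)]:
  edge (15,11)–(24,2): clear
  edge (24,2)–(24,8): clear
  edge (24,8)–(15,11): clear
  midpoint (16,41/2) outside
  → clear
Obstacle 3 [(0,4) (7,0) (11,9) (3,10)]:
  edge (0,4)–(7,0): clear
  edge (7,0)–(11,9): clear
  edge (11,9)–(3,10): clear
  edge (3,10)–(0,4): clear
  midpoint (16,41/2) outside
  → clear

FREE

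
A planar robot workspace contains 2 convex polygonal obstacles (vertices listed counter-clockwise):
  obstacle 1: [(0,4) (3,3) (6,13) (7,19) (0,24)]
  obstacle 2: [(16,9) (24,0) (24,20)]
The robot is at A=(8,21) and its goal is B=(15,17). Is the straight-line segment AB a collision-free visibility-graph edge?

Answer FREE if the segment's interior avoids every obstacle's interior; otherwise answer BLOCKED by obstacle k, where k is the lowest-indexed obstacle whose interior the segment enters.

Obstacle 1 [(0,4) (3,3) (6,13) (7,19) (0,24)]:
  edge (0,4)–(3,3): clear
  edge (3,3)–(6,13): clear
  edge (6,13)–(7,19): clear
  edge (7,19)–(0,24): clear
  edge (0,24)–(0,4): clear
  midpoint (23/2,19) outside
  → clear
Obstacle 2 [(16,9) (24,0) (24,20)]:
  edge (16,9)–(24,0): clear
  edge (24,0)–(24,20): clear
  edge (24,20)–(16,9): clear
  midpoint (23/2,19) outside
  → clear

FREE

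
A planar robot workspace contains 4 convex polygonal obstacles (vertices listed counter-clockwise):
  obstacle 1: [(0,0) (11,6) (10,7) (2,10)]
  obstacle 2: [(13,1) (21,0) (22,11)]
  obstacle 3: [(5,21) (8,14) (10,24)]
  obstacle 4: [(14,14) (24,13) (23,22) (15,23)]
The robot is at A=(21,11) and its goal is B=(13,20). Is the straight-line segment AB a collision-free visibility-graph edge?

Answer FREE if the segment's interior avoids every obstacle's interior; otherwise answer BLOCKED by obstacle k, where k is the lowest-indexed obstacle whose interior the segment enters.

Obstacle 1 [(0,0) (11,6) (10,7) (2,10)]:
  edge (0,0)–(11,6): clear
  edge (11,6)–(10,7): clear
  edge (10,7)–(2,10): clear
  edge (2,10)–(0,0): clear
  midpoint (17,31/2) outside
  → clear
Obstacle 2 [(13,1) (21,0) (22,11)]:
  edge (13,1)–(21,0): clear
  edge (21,0)–(22,11): clear
  edge (22,11)–(13,1): clear
  midpoint (17,31/2) outside
  → clear
Obstacle 3 [(5,21) (8,14) (10,24)]:
  edge (5,21)–(8,14): clear
  edge (8,14)–(10,24): clear
  edge (10,24)–(5,21): clear
  midpoint (17,31/2) outside
  → clear
Obstacle 4 [(14,14) (24,13) (23,22) (15,23)]:
  edge (14,14)–(24,13): crosses AB
  edge (24,13)–(23,22): clear
  edge (23,22)–(15,23): clear
  edge (15,23)–(14,14): crosses AB
  → BLOCKED

BLOCKED by obstacle 4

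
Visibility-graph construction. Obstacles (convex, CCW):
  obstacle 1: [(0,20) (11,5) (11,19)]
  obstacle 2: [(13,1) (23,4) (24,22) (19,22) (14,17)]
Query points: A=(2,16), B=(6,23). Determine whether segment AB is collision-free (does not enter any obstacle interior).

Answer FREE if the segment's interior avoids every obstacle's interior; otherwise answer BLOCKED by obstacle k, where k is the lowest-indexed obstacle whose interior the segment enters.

Obstacle 1 [(0,20) (11,5) (11,19)]:
  edge (0,20)–(11,5): crosses AB
  edge (11,5)–(11,19): clear
  edge (11,19)–(0,20): crosses AB
  → BLOCKED
Obstacle 2 [(13,1) (23,4) (24,22) (19,22) (14,17)]:
  edge (13,1)–(23,4): clear
  edge (23,4)–(24,22): clear
  edge (24,22)–(19,22): clear
  edge (19,22)–(14,17): clear
  edge (14,17)–(13,1): clear
  midpoint (4,39/2) outside
  → clear

BLOCKED by obstacle 1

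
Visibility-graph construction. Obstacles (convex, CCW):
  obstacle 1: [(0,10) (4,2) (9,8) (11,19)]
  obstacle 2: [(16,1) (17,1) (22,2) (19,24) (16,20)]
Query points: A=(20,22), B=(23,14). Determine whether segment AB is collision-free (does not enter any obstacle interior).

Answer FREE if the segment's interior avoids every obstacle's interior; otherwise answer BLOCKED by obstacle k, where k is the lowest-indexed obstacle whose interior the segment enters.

FREE

Obstacle 1 [(0,10) (4,2) (9,8) (11,19)]:
  edge (0,10)–(4,2): clear
  edge (4,2)–(9,8): clear
  edge (9,8)–(11,19): clear
  edge (11,19)–(0,10): clear
  midpoint (43/2,18) outside
  → clear
Obstacle 2 [(16,1) (17,1) (22,2) (19,24) (16,20)]:
  edge (16,1)–(17,1): clear
  edge (17,1)–(22,2): clear
  edge (22,2)–(19,24): clear
  edge (19,24)–(16,20): clear
  edge (16,20)–(16,1): clear
  midpoint (43/2,18) outside
  → clear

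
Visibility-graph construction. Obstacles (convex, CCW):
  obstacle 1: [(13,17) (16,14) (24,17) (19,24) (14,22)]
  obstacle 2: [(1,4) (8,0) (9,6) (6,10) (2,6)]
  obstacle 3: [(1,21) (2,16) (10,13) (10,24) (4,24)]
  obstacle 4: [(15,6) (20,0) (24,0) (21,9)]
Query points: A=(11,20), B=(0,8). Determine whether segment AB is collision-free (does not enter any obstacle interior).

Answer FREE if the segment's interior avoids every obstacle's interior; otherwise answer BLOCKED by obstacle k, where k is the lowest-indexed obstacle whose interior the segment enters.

BLOCKED by obstacle 3

Obstacle 1 [(13,17) (16,14) (24,17) (19,24) (14,22)]:
  edge (13,17)–(16,14): clear
  edge (16,14)–(24,17): clear
  edge (24,17)–(19,24): clear
  edge (19,24)–(14,22): clear
  edge (14,22)–(13,17): clear
  midpoint (11/2,14) outside
  → clear
Obstacle 2 [(1,4) (8,0) (9,6) (6,10) (2,6)]:
  edge (1,4)–(8,0): clear
  edge (8,0)–(9,6): clear
  edge (9,6)–(6,10): clear
  edge (6,10)–(2,6): clear
  edge (2,6)–(1,4): clear
  midpoint (11/2,14) outside
  → clear
Obstacle 3 [(1,21) (2,16) (10,13) (10,24) (4,24)]:
  edge (1,21)–(2,16): clear
  edge (2,16)–(10,13): crosses AB
  edge (10,13)–(10,24): crosses AB
  edge (10,24)–(4,24): clear
  edge (4,24)–(1,21): clear
  → BLOCKED
Obstacle 4 [(15,6) (20,0) (24,0) (21,9)]:
  edge (15,6)–(20,0): clear
  edge (20,0)–(24,0): clear
  edge (24,0)–(21,9): clear
  edge (21,9)–(15,6): clear
  midpoint (11/2,14) outside
  → clear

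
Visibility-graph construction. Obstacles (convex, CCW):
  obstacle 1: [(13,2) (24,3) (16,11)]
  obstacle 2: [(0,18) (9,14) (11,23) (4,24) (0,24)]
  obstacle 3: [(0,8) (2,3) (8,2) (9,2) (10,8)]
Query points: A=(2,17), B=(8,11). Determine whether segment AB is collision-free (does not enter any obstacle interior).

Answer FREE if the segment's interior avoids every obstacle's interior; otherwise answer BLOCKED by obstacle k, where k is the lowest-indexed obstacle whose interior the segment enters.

FREE

Obstacle 1 [(13,2) (24,3) (16,11)]:
  edge (13,2)–(24,3): clear
  edge (24,3)–(16,11): clear
  edge (16,11)–(13,2): clear
  midpoint (5,14) outside
  → clear
Obstacle 2 [(0,18) (9,14) (11,23) (4,24) (0,24)]:
  edge (0,18)–(9,14): clear
  edge (9,14)–(11,23): clear
  edge (11,23)–(4,24): clear
  edge (4,24)–(0,24): clear
  edge (0,24)–(0,18): clear
  midpoint (5,14) outside
  → clear
Obstacle 3 [(0,8) (2,3) (8,2) (9,2) (10,8)]:
  edge (0,8)–(2,3): clear
  edge (2,3)–(8,2): clear
  edge (8,2)–(9,2): clear
  edge (9,2)–(10,8): clear
  edge (10,8)–(0,8): clear
  midpoint (5,14) outside
  → clear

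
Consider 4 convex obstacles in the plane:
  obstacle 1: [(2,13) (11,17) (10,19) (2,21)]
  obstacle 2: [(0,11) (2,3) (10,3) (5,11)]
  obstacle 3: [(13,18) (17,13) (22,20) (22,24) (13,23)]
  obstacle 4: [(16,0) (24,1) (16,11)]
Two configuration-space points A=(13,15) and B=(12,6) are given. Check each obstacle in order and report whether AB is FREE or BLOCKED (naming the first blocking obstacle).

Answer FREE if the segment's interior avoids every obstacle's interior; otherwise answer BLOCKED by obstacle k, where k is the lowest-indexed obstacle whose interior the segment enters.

Obstacle 1 [(2,13) (11,17) (10,19) (2,21)]:
  edge (2,13)–(11,17): clear
  edge (11,17)–(10,19): clear
  edge (10,19)–(2,21): clear
  edge (2,21)–(2,13): clear
  midpoint (25/2,21/2) outside
  → clear
Obstacle 2 [(0,11) (2,3) (10,3) (5,11)]:
  edge (0,11)–(2,3): clear
  edge (2,3)–(10,3): clear
  edge (10,3)–(5,11): clear
  edge (5,11)–(0,11): clear
  midpoint (25/2,21/2) outside
  → clear
Obstacle 3 [(13,18) (17,13) (22,20) (22,24) (13,23)]:
  edge (13,18)–(17,13): clear
  edge (17,13)–(22,20): clear
  edge (22,20)–(22,24): clear
  edge (22,24)–(13,23): clear
  edge (13,23)–(13,18): clear
  midpoint (25/2,21/2) outside
  → clear
Obstacle 4 [(16,0) (24,1) (16,11)]:
  edge (16,0)–(24,1): clear
  edge (24,1)–(16,11): clear
  edge (16,11)–(16,0): clear
  midpoint (25/2,21/2) outside
  → clear

FREE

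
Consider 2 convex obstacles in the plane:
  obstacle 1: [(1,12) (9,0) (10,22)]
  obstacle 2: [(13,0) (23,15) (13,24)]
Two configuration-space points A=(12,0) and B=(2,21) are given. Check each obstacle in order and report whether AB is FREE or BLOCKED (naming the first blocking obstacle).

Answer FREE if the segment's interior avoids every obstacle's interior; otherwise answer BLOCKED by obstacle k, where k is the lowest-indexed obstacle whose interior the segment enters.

BLOCKED by obstacle 1

Obstacle 1 [(1,12) (9,0) (10,22)]:
  edge (1,12)–(9,0): clear
  edge (9,0)–(10,22): crosses AB
  edge (10,22)–(1,12): crosses AB
  → BLOCKED
Obstacle 2 [(13,0) (23,15) (13,24)]:
  edge (13,0)–(23,15): clear
  edge (23,15)–(13,24): clear
  edge (13,24)–(13,0): clear
  midpoint (7,21/2) outside
  → clear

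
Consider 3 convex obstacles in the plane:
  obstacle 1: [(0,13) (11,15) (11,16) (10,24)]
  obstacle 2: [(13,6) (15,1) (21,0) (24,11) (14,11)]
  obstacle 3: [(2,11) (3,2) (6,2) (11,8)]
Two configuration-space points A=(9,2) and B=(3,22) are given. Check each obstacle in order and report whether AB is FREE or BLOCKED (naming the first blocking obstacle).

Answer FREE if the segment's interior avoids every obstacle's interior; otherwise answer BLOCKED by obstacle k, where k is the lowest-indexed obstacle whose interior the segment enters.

Obstacle 1 [(0,13) (11,15) (11,16) (10,24)]:
  edge (0,13)–(11,15): crosses AB
  edge (11,15)–(11,16): clear
  edge (11,16)–(10,24): clear
  edge (10,24)–(0,13): crosses AB
  → BLOCKED
Obstacle 2 [(13,6) (15,1) (21,0) (24,11) (14,11)]:
  edge (13,6)–(15,1): clear
  edge (15,1)–(21,0): clear
  edge (21,0)–(24,11): clear
  edge (24,11)–(14,11): clear
  edge (14,11)–(13,6): clear
  midpoint (6,12) outside
  → clear
Obstacle 3 [(2,11) (3,2) (6,2) (11,8)]:
  edge (2,11)–(3,2): clear
  edge (3,2)–(6,2): clear
  edge (6,2)–(11,8): crosses AB
  edge (11,8)–(2,11): crosses AB
  → BLOCKED

BLOCKED by obstacle 1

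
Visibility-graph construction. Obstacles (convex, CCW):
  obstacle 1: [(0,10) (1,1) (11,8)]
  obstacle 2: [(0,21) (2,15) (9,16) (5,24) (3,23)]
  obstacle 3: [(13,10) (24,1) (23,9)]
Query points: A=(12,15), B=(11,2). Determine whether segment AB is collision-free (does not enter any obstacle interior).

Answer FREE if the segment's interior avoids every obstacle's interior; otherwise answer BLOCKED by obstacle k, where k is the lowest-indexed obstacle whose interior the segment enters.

Obstacle 1 [(0,10) (1,1) (11,8)]:
  edge (0,10)–(1,1): clear
  edge (1,1)–(11,8): clear
  edge (11,8)–(0,10): clear
  midpoint (23/2,17/2) outside
  → clear
Obstacle 2 [(0,21) (2,15) (9,16) (5,24) (3,23)]:
  edge (0,21)–(2,15): clear
  edge (2,15)–(9,16): clear
  edge (9,16)–(5,24): clear
  edge (5,24)–(3,23): clear
  edge (3,23)–(0,21): clear
  midpoint (23/2,17/2) outside
  → clear
Obstacle 3 [(13,10) (24,1) (23,9)]:
  edge (13,10)–(24,1): clear
  edge (24,1)–(23,9): clear
  edge (23,9)–(13,10): clear
  midpoint (23/2,17/2) outside
  → clear

FREE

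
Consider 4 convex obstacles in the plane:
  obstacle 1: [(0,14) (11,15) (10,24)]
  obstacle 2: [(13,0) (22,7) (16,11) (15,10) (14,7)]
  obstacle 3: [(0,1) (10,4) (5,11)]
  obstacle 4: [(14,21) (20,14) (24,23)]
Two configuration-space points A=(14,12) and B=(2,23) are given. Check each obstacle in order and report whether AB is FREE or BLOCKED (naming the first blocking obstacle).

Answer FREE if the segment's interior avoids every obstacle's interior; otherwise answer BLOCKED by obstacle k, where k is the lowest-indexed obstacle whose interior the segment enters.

BLOCKED by obstacle 1

Obstacle 1 [(0,14) (11,15) (10,24)]:
  edge (0,14)–(11,15): crosses AB
  edge (11,15)–(10,24): clear
  edge (10,24)–(0,14): crosses AB
  → BLOCKED
Obstacle 2 [(13,0) (22,7) (16,11) (15,10) (14,7)]:
  edge (13,0)–(22,7): clear
  edge (22,7)–(16,11): clear
  edge (16,11)–(15,10): clear
  edge (15,10)–(14,7): clear
  edge (14,7)–(13,0): clear
  midpoint (8,35/2) outside
  → clear
Obstacle 3 [(0,1) (10,4) (5,11)]:
  edge (0,1)–(10,4): clear
  edge (10,4)–(5,11): clear
  edge (5,11)–(0,1): clear
  midpoint (8,35/2) outside
  → clear
Obstacle 4 [(14,21) (20,14) (24,23)]:
  edge (14,21)–(20,14): clear
  edge (20,14)–(24,23): clear
  edge (24,23)–(14,21): clear
  midpoint (8,35/2) outside
  → clear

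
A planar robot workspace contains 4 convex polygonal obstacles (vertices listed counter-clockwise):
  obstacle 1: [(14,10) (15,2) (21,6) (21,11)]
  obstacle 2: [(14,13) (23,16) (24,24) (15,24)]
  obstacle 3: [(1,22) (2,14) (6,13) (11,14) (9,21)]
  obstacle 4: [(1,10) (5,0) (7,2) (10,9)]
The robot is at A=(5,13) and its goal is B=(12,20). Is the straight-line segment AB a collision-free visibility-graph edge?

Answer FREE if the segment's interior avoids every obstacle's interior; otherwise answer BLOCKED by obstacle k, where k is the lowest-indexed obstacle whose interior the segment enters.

Obstacle 1 [(14,10) (15,2) (21,6) (21,11)]:
  edge (14,10)–(15,2): clear
  edge (15,2)–(21,6): clear
  edge (21,6)–(21,11): clear
  edge (21,11)–(14,10): clear
  midpoint (17/2,33/2) outside
  → clear
Obstacle 2 [(14,13) (23,16) (24,24) (15,24)]:
  edge (14,13)–(23,16): clear
  edge (23,16)–(24,24): clear
  edge (24,24)–(15,24): clear
  edge (15,24)–(14,13): clear
  midpoint (17/2,33/2) outside
  → clear
Obstacle 3 [(1,22) (2,14) (6,13) (11,14) (9,21)]:
  edge (1,22)–(2,14): clear
  edge (2,14)–(6,13): crosses AB
  edge (6,13)–(11,14): clear
  edge (11,14)–(9,21): crosses AB
  edge (9,21)–(1,22): clear
  → BLOCKED
Obstacle 4 [(1,10) (5,0) (7,2) (10,9)]:
  edge (1,10)–(5,0): clear
  edge (5,0)–(7,2): clear
  edge (7,2)–(10,9): clear
  edge (10,9)–(1,10): clear
  midpoint (17/2,33/2) outside
  → clear

BLOCKED by obstacle 3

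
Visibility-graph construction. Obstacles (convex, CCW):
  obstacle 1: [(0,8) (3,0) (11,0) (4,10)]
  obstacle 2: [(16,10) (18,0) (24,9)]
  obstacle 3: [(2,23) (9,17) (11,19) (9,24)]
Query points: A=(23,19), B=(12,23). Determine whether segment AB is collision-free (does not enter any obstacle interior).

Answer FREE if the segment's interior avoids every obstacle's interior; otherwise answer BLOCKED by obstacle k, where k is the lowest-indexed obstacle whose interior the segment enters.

FREE

Obstacle 1 [(0,8) (3,0) (11,0) (4,10)]:
  edge (0,8)–(3,0): clear
  edge (3,0)–(11,0): clear
  edge (11,0)–(4,10): clear
  edge (4,10)–(0,8): clear
  midpoint (35/2,21) outside
  → clear
Obstacle 2 [(16,10) (18,0) (24,9)]:
  edge (16,10)–(18,0): clear
  edge (18,0)–(24,9): clear
  edge (24,9)–(16,10): clear
  midpoint (35/2,21) outside
  → clear
Obstacle 3 [(2,23) (9,17) (11,19) (9,24)]:
  edge (2,23)–(9,17): clear
  edge (9,17)–(11,19): clear
  edge (11,19)–(9,24): clear
  edge (9,24)–(2,23): clear
  midpoint (35/2,21) outside
  → clear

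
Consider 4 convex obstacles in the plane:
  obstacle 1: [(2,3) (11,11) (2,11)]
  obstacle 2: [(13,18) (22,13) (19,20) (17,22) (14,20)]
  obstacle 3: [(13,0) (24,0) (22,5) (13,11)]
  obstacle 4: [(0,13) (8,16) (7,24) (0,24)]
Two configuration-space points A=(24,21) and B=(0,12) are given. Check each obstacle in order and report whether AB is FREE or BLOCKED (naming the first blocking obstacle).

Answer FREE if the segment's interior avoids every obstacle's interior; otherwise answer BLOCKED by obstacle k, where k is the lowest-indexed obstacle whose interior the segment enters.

Obstacle 1 [(2,3) (11,11) (2,11)]:
  edge (2,3)–(11,11): clear
  edge (11,11)–(2,11): clear
  edge (2,11)–(2,3): clear
  midpoint (12,33/2) outside
  → clear
Obstacle 2 [(13,18) (22,13) (19,20) (17,22) (14,20)]:
  edge (13,18)–(22,13): crosses AB
  edge (22,13)–(19,20): crosses AB
  edge (19,20)–(17,22): clear
  edge (17,22)–(14,20): clear
  edge (14,20)–(13,18): clear
  → BLOCKED
Obstacle 3 [(13,0) (24,0) (22,5) (13,11)]:
  edge (13,0)–(24,0): clear
  edge (24,0)–(22,5): clear
  edge (22,5)–(13,11): clear
  edge (13,11)–(13,0): clear
  midpoint (12,33/2) outside
  → clear
Obstacle 4 [(0,13) (8,16) (7,24) (0,24)]:
  edge (0,13)–(8,16): clear
  edge (8,16)–(7,24): clear
  edge (7,24)–(0,24): clear
  edge (0,24)–(0,13): clear
  midpoint (12,33/2) outside
  → clear

BLOCKED by obstacle 2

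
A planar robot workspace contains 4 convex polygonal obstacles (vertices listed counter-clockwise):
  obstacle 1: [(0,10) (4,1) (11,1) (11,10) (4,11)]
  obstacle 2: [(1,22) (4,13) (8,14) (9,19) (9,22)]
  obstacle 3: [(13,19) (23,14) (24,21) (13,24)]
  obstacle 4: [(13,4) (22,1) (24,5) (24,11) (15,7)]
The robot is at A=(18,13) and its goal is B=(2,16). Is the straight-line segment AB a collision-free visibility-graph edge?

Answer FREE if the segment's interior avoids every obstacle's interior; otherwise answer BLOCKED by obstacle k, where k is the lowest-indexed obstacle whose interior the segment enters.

Obstacle 1 [(0,10) (4,1) (11,1) (11,10) (4,11)]:
  edge (0,10)–(4,1): clear
  edge (4,1)–(11,1): clear
  edge (11,1)–(11,10): clear
  edge (11,10)–(4,11): clear
  edge (4,11)–(0,10): clear
  midpoint (10,29/2) outside
  → clear
Obstacle 2 [(1,22) (4,13) (8,14) (9,19) (9,22)]:
  edge (1,22)–(4,13): crosses AB
  edge (4,13)–(8,14): clear
  edge (8,14)–(9,19): crosses AB
  edge (9,19)–(9,22): clear
  edge (9,22)–(1,22): clear
  → BLOCKED
Obstacle 3 [(13,19) (23,14) (24,21) (13,24)]:
  edge (13,19)–(23,14): clear
  edge (23,14)–(24,21): clear
  edge (24,21)–(13,24): clear
  edge (13,24)–(13,19): clear
  midpoint (10,29/2) outside
  → clear
Obstacle 4 [(13,4) (22,1) (24,5) (24,11) (15,7)]:
  edge (13,4)–(22,1): clear
  edge (22,1)–(24,5): clear
  edge (24,5)–(24,11): clear
  edge (24,11)–(15,7): clear
  edge (15,7)–(13,4): clear
  midpoint (10,29/2) outside
  → clear

BLOCKED by obstacle 2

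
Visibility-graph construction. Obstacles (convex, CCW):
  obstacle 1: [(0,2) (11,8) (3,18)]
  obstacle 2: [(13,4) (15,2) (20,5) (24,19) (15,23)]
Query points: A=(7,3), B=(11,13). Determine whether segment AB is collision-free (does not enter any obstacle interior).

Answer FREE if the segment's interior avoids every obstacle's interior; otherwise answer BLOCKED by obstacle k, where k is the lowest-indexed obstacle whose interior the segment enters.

Obstacle 1 [(0,2) (11,8) (3,18)]:
  edge (0,2)–(11,8): crosses AB
  edge (11,8)–(3,18): crosses AB
  edge (3,18)–(0,2): clear
  → BLOCKED
Obstacle 2 [(13,4) (15,2) (20,5) (24,19) (15,23)]:
  edge (13,4)–(15,2): clear
  edge (15,2)–(20,5): clear
  edge (20,5)–(24,19): clear
  edge (24,19)–(15,23): clear
  edge (15,23)–(13,4): clear
  midpoint (9,8) outside
  → clear

BLOCKED by obstacle 1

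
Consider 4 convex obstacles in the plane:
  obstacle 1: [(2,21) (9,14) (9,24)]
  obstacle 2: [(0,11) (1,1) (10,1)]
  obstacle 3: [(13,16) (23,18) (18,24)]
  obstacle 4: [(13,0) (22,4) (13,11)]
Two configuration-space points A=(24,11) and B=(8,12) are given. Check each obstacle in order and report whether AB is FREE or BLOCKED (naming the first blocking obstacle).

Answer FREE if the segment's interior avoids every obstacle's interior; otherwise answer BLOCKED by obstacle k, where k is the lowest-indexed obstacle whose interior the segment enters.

FREE

Obstacle 1 [(2,21) (9,14) (9,24)]:
  edge (2,21)–(9,14): clear
  edge (9,14)–(9,24): clear
  edge (9,24)–(2,21): clear
  midpoint (16,23/2) outside
  → clear
Obstacle 2 [(0,11) (1,1) (10,1)]:
  edge (0,11)–(1,1): clear
  edge (1,1)–(10,1): clear
  edge (10,1)–(0,11): clear
  midpoint (16,23/2) outside
  → clear
Obstacle 3 [(13,16) (23,18) (18,24)]:
  edge (13,16)–(23,18): clear
  edge (23,18)–(18,24): clear
  edge (18,24)–(13,16): clear
  midpoint (16,23/2) outside
  → clear
Obstacle 4 [(13,0) (22,4) (13,11)]:
  edge (13,0)–(22,4): clear
  edge (22,4)–(13,11): clear
  edge (13,11)–(13,0): clear
  midpoint (16,23/2) outside
  → clear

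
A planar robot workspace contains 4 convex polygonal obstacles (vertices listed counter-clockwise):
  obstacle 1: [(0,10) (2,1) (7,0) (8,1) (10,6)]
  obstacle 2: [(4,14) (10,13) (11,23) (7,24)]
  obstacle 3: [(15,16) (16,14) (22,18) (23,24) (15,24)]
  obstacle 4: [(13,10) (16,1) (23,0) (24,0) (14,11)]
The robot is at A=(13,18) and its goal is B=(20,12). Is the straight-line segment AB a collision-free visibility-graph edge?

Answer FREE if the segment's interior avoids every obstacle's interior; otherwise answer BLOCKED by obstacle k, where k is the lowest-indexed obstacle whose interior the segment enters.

Obstacle 1 [(0,10) (2,1) (7,0) (8,1) (10,6)]:
  edge (0,10)–(2,1): clear
  edge (2,1)–(7,0): clear
  edge (7,0)–(8,1): clear
  edge (8,1)–(10,6): clear
  edge (10,6)–(0,10): clear
  midpoint (33/2,15) outside
  → clear
Obstacle 2 [(4,14) (10,13) (11,23) (7,24)]:
  edge (4,14)–(10,13): clear
  edge (10,13)–(11,23): clear
  edge (11,23)–(7,24): clear
  edge (7,24)–(4,14): clear
  midpoint (33/2,15) outside
  → clear
Obstacle 3 [(15,16) (16,14) (22,18) (23,24) (15,24)]:
  edge (15,16)–(16,14): clear
  edge (16,14)–(22,18): crosses AB
  edge (22,18)–(23,24): clear
  edge (23,24)–(15,24): clear
  edge (15,24)–(15,16): crosses AB
  → BLOCKED
Obstacle 4 [(13,10) (16,1) (23,0) (24,0) (14,11)]:
  edge (13,10)–(16,1): clear
  edge (16,1)–(23,0): clear
  edge (23,0)–(24,0): clear
  edge (24,0)–(14,11): clear
  edge (14,11)–(13,10): clear
  midpoint (33/2,15) outside
  → clear

BLOCKED by obstacle 3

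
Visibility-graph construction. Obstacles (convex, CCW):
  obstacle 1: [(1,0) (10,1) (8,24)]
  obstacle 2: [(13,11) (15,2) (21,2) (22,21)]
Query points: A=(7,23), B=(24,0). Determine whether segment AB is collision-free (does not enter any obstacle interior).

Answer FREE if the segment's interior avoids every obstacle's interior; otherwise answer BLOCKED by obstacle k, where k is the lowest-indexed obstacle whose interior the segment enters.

Obstacle 1 [(1,0) (10,1) (8,24)]:
  edge (1,0)–(10,1): clear
  edge (10,1)–(8,24): crosses AB
  edge (8,24)–(1,0): crosses AB
  → BLOCKED
Obstacle 2 [(13,11) (15,2) (21,2) (22,21)]:
  edge (13,11)–(15,2): clear
  edge (15,2)–(21,2): clear
  edge (21,2)–(22,21): crosses AB
  edge (22,21)–(13,11): crosses AB
  → BLOCKED

BLOCKED by obstacle 1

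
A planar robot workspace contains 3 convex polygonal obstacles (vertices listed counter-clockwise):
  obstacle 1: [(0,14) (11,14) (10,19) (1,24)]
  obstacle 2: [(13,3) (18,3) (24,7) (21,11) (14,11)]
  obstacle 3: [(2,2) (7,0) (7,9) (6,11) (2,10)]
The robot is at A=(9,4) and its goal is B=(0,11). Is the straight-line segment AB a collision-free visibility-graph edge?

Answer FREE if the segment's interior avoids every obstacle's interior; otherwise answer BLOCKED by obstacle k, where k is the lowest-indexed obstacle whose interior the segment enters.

BLOCKED by obstacle 3

Obstacle 1 [(0,14) (11,14) (10,19) (1,24)]:
  edge (0,14)–(11,14): clear
  edge (11,14)–(10,19): clear
  edge (10,19)–(1,24): clear
  edge (1,24)–(0,14): clear
  midpoint (9/2,15/2) outside
  → clear
Obstacle 2 [(13,3) (18,3) (24,7) (21,11) (14,11)]:
  edge (13,3)–(18,3): clear
  edge (18,3)–(24,7): clear
  edge (24,7)–(21,11): clear
  edge (21,11)–(14,11): clear
  edge (14,11)–(13,3): clear
  midpoint (9/2,15/2) outside
  → clear
Obstacle 3 [(2,2) (7,0) (7,9) (6,11) (2,10)]:
  edge (2,2)–(7,0): clear
  edge (7,0)–(7,9): crosses AB
  edge (7,9)–(6,11): clear
  edge (6,11)–(2,10): clear
  edge (2,10)–(2,2): crosses AB
  → BLOCKED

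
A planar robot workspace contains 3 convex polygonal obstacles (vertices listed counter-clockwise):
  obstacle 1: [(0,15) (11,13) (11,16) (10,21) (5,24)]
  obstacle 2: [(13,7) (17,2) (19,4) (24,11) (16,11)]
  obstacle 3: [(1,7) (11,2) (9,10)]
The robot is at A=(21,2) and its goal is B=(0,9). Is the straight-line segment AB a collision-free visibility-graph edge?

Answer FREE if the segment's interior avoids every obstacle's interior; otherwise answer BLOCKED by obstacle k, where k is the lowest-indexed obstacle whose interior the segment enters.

BLOCKED by obstacle 2

Obstacle 1 [(0,15) (11,13) (11,16) (10,21) (5,24)]:
  edge (0,15)–(11,13): clear
  edge (11,13)–(11,16): clear
  edge (11,16)–(10,21): clear
  edge (10,21)–(5,24): clear
  edge (5,24)–(0,15): clear
  midpoint (21/2,11/2) outside
  → clear
Obstacle 2 [(13,7) (17,2) (19,4) (24,11) (16,11)]:
  edge (13,7)–(17,2): crosses AB
  edge (17,2)–(19,4): crosses AB
  edge (19,4)–(24,11): clear
  edge (24,11)–(16,11): clear
  edge (16,11)–(13,7): clear
  → BLOCKED
Obstacle 3 [(1,7) (11,2) (9,10)]:
  edge (1,7)–(11,2): clear
  edge (11,2)–(9,10): crosses AB
  edge (9,10)–(1,7): crosses AB
  → BLOCKED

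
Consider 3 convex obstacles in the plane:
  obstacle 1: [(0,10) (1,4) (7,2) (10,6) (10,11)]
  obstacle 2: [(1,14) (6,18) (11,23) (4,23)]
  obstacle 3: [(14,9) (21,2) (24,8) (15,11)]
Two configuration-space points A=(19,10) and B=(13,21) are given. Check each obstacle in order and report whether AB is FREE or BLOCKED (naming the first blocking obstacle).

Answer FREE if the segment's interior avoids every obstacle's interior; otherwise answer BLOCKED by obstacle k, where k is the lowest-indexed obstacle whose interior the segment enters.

Obstacle 1 [(0,10) (1,4) (7,2) (10,6) (10,11)]:
  edge (0,10)–(1,4): clear
  edge (1,4)–(7,2): clear
  edge (7,2)–(10,6): clear
  edge (10,6)–(10,11): clear
  edge (10,11)–(0,10): clear
  midpoint (16,31/2) outside
  → clear
Obstacle 2 [(1,14) (6,18) (11,23) (4,23)]:
  edge (1,14)–(6,18): clear
  edge (6,18)–(11,23): clear
  edge (11,23)–(4,23): clear
  edge (4,23)–(1,14): clear
  midpoint (16,31/2) outside
  → clear
Obstacle 3 [(14,9) (21,2) (24,8) (15,11)]:
  edge (14,9)–(21,2): clear
  edge (21,2)–(24,8): clear
  edge (24,8)–(15,11): clear
  edge (15,11)–(14,9): clear
  midpoint (16,31/2) outside
  → clear

FREE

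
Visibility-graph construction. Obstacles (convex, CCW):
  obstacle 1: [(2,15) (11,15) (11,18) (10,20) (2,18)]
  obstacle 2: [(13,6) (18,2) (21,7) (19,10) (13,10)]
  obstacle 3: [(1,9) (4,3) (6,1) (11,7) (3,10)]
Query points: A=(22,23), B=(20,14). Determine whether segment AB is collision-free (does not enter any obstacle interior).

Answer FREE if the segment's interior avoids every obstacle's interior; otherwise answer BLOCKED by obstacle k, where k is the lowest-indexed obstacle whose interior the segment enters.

Obstacle 1 [(2,15) (11,15) (11,18) (10,20) (2,18)]:
  edge (2,15)–(11,15): clear
  edge (11,15)–(11,18): clear
  edge (11,18)–(10,20): clear
  edge (10,20)–(2,18): clear
  edge (2,18)–(2,15): clear
  midpoint (21,37/2) outside
  → clear
Obstacle 2 [(13,6) (18,2) (21,7) (19,10) (13,10)]:
  edge (13,6)–(18,2): clear
  edge (18,2)–(21,7): clear
  edge (21,7)–(19,10): clear
  edge (19,10)–(13,10): clear
  edge (13,10)–(13,6): clear
  midpoint (21,37/2) outside
  → clear
Obstacle 3 [(1,9) (4,3) (6,1) (11,7) (3,10)]:
  edge (1,9)–(4,3): clear
  edge (4,3)–(6,1): clear
  edge (6,1)–(11,7): clear
  edge (11,7)–(3,10): clear
  edge (3,10)–(1,9): clear
  midpoint (21,37/2) outside
  → clear

FREE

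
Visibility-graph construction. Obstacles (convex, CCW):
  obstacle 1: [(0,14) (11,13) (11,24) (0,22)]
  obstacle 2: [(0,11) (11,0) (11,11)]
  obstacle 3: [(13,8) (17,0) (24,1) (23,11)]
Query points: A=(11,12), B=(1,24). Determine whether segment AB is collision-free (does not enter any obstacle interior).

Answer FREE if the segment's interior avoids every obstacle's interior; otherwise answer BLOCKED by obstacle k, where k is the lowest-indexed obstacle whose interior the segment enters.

BLOCKED by obstacle 1

Obstacle 1 [(0,14) (11,13) (11,24) (0,22)]:
  edge (0,14)–(11,13): crosses AB
  edge (11,13)–(11,24): clear
  edge (11,24)–(0,22): crosses AB
  edge (0,22)–(0,14): clear
  → BLOCKED
Obstacle 2 [(0,11) (11,0) (11,11)]:
  edge (0,11)–(11,0): clear
  edge (11,0)–(11,11): clear
  edge (11,11)–(0,11): clear
  midpoint (6,18) outside
  → clear
Obstacle 3 [(13,8) (17,0) (24,1) (23,11)]:
  edge (13,8)–(17,0): clear
  edge (17,0)–(24,1): clear
  edge (24,1)–(23,11): clear
  edge (23,11)–(13,8): clear
  midpoint (6,18) outside
  → clear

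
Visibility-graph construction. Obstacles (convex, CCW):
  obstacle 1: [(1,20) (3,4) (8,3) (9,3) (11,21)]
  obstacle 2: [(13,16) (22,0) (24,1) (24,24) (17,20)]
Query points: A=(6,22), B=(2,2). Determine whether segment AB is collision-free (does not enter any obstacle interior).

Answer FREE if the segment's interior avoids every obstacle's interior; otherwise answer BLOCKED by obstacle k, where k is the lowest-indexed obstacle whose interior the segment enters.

Obstacle 1 [(1,20) (3,4) (8,3) (9,3) (11,21)]:
  edge (1,20)–(3,4): crosses AB
  edge (3,4)–(8,3): clear
  edge (8,3)–(9,3): clear
  edge (9,3)–(11,21): clear
  edge (11,21)–(1,20): crosses AB
  → BLOCKED
Obstacle 2 [(13,16) (22,0) (24,1) (24,24) (17,20)]:
  edge (13,16)–(22,0): clear
  edge (22,0)–(24,1): clear
  edge (24,1)–(24,24): clear
  edge (24,24)–(17,20): clear
  edge (17,20)–(13,16): clear
  midpoint (4,12) outside
  → clear

BLOCKED by obstacle 1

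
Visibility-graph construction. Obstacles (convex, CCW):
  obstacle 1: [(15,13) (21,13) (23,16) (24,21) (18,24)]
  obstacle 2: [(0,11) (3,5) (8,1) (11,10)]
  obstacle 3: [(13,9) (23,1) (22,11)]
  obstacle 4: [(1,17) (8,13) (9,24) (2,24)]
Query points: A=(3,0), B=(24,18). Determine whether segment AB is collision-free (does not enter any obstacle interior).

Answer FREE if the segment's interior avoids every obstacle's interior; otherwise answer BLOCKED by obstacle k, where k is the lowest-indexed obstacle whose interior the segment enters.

BLOCKED by obstacle 1

Obstacle 1 [(15,13) (21,13) (23,16) (24,21) (18,24)]:
  edge (15,13)–(21,13): crosses AB
  edge (21,13)–(23,16): clear
  edge (23,16)–(24,21): crosses AB
  edge (24,21)–(18,24): clear
  edge (18,24)–(15,13): clear
  → BLOCKED
Obstacle 2 [(0,11) (3,5) (8,1) (11,10)]:
  edge (0,11)–(3,5): clear
  edge (3,5)–(8,1): crosses AB
  edge (8,1)–(11,10): crosses AB
  edge (11,10)–(0,11): clear
  → BLOCKED
Obstacle 3 [(13,9) (23,1) (22,11)]:
  edge (13,9)–(23,1): crosses AB
  edge (23,1)–(22,11): clear
  edge (22,11)–(13,9): crosses AB
  → BLOCKED
Obstacle 4 [(1,17) (8,13) (9,24) (2,24)]:
  edge (1,17)–(8,13): clear
  edge (8,13)–(9,24): clear
  edge (9,24)–(2,24): clear
  edge (2,24)–(1,17): clear
  midpoint (27/2,9) outside
  → clear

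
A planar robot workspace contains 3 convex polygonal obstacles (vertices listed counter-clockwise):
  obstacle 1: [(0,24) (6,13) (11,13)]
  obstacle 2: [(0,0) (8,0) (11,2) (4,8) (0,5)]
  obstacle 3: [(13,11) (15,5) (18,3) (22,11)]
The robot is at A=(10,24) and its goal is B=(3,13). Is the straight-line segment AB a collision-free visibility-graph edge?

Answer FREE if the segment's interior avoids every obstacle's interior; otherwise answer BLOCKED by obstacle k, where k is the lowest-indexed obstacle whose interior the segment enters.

Obstacle 1 [(0,24) (6,13) (11,13)]:
  edge (0,24)–(6,13): crosses AB
  edge (6,13)–(11,13): clear
  edge (11,13)–(0,24): crosses AB
  → BLOCKED
Obstacle 2 [(0,0) (8,0) (11,2) (4,8) (0,5)]:
  edge (0,0)–(8,0): clear
  edge (8,0)–(11,2): clear
  edge (11,2)–(4,8): clear
  edge (4,8)–(0,5): clear
  edge (0,5)–(0,0): clear
  midpoint (13/2,37/2) outside
  → clear
Obstacle 3 [(13,11) (15,5) (18,3) (22,11)]:
  edge (13,11)–(15,5): clear
  edge (15,5)–(18,3): clear
  edge (18,3)–(22,11): clear
  edge (22,11)–(13,11): clear
  midpoint (13/2,37/2) outside
  → clear

BLOCKED by obstacle 1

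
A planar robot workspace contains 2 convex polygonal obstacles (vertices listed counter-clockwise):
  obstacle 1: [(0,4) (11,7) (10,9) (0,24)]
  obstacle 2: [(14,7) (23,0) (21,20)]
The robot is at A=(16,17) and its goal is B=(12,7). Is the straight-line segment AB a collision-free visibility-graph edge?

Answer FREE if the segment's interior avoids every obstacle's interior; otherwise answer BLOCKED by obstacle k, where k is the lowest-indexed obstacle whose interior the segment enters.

FREE

Obstacle 1 [(0,4) (11,7) (10,9) (0,24)]:
  edge (0,4)–(11,7): clear
  edge (11,7)–(10,9): clear
  edge (10,9)–(0,24): clear
  edge (0,24)–(0,4): clear
  midpoint (14,12) outside
  → clear
Obstacle 2 [(14,7) (23,0) (21,20)]:
  edge (14,7)–(23,0): clear
  edge (23,0)–(21,20): clear
  edge (21,20)–(14,7): clear
  midpoint (14,12) outside
  → clear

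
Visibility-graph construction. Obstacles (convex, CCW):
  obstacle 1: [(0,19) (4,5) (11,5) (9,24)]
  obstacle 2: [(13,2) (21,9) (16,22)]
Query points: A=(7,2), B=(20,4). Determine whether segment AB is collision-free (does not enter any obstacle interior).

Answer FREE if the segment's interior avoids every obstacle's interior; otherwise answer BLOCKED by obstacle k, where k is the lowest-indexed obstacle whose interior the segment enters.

BLOCKED by obstacle 2

Obstacle 1 [(0,19) (4,5) (11,5) (9,24)]:
  edge (0,19)–(4,5): clear
  edge (4,5)–(11,5): clear
  edge (11,5)–(9,24): clear
  edge (9,24)–(0,19): clear
  midpoint (27/2,3) outside
  → clear
Obstacle 2 [(13,2) (21,9) (16,22)]:
  edge (13,2)–(21,9): crosses AB
  edge (21,9)–(16,22): clear
  edge (16,22)–(13,2): crosses AB
  → BLOCKED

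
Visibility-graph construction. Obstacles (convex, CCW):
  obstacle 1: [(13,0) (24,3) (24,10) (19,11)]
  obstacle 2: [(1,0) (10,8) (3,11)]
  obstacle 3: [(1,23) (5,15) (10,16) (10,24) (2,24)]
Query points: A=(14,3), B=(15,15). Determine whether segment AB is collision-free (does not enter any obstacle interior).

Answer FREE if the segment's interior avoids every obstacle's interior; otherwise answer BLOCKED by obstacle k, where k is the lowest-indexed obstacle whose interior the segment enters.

FREE

Obstacle 1 [(13,0) (24,3) (24,10) (19,11)]:
  edge (13,0)–(24,3): clear
  edge (24,3)–(24,10): clear
  edge (24,10)–(19,11): clear
  edge (19,11)–(13,0): clear
  midpoint (29/2,9) outside
  → clear
Obstacle 2 [(1,0) (10,8) (3,11)]:
  edge (1,0)–(10,8): clear
  edge (10,8)–(3,11): clear
  edge (3,11)–(1,0): clear
  midpoint (29/2,9) outside
  → clear
Obstacle 3 [(1,23) (5,15) (10,16) (10,24) (2,24)]:
  edge (1,23)–(5,15): clear
  edge (5,15)–(10,16): clear
  edge (10,16)–(10,24): clear
  edge (10,24)–(2,24): clear
  edge (2,24)–(1,23): clear
  midpoint (29/2,9) outside
  → clear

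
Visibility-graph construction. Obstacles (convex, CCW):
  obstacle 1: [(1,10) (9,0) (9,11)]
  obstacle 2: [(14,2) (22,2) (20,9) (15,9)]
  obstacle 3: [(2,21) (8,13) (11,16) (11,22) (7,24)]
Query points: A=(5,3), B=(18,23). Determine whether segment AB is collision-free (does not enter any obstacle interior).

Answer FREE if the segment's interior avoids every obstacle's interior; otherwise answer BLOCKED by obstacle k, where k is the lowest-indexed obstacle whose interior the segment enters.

Obstacle 1 [(1,10) (9,0) (9,11)]:
  edge (1,10)–(9,0): crosses AB
  edge (9,0)–(9,11): crosses AB
  edge (9,11)–(1,10): clear
  → BLOCKED
Obstacle 2 [(14,2) (22,2) (20,9) (15,9)]:
  edge (14,2)–(22,2): clear
  edge (22,2)–(20,9): clear
  edge (20,9)–(15,9): clear
  edge (15,9)–(14,2): clear
  midpoint (23/2,13) outside
  → clear
Obstacle 3 [(2,21) (8,13) (11,16) (11,22) (7,24)]:
  edge (2,21)–(8,13): clear
  edge (8,13)–(11,16): clear
  edge (11,16)–(11,22): clear
  edge (11,22)–(7,24): clear
  edge (7,24)–(2,21): clear
  midpoint (23/2,13) outside
  → clear

BLOCKED by obstacle 1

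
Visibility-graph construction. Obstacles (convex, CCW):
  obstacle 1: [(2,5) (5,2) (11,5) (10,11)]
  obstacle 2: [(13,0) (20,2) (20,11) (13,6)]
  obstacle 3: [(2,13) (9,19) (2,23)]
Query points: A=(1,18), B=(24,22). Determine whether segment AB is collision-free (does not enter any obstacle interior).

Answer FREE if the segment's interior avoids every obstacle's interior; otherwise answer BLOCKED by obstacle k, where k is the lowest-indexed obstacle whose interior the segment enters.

BLOCKED by obstacle 3

Obstacle 1 [(2,5) (5,2) (11,5) (10,11)]:
  edge (2,5)–(5,2): clear
  edge (5,2)–(11,5): clear
  edge (11,5)–(10,11): clear
  edge (10,11)–(2,5): clear
  midpoint (25/2,20) outside
  → clear
Obstacle 2 [(13,0) (20,2) (20,11) (13,6)]:
  edge (13,0)–(20,2): clear
  edge (20,2)–(20,11): clear
  edge (20,11)–(13,6): clear
  edge (13,6)–(13,0): clear
  midpoint (25/2,20) outside
  → clear
Obstacle 3 [(2,13) (9,19) (2,23)]:
  edge (2,13)–(9,19): clear
  edge (9,19)–(2,23): crosses AB
  edge (2,23)–(2,13): crosses AB
  → BLOCKED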